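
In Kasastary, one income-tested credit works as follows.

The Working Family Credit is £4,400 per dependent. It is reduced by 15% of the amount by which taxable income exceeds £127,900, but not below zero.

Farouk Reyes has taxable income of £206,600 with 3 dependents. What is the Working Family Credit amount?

Working Family Credit: base = 3 × £4,400 = £13,200. 15% of the £78,700 excess over £127,900 is £11,805; credit = £13,200 − £11,805 = £1,395.

£1,395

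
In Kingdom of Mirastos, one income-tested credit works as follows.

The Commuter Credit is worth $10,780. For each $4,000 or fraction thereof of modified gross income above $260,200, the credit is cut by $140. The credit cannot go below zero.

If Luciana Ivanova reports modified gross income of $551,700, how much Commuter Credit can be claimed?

$560

Commuter Credit: income exceeds $260,200 by $291,500, which is 73 full-or-partial $4,000 increments; reduction = 73 × $140 = $10,220, leaving $560.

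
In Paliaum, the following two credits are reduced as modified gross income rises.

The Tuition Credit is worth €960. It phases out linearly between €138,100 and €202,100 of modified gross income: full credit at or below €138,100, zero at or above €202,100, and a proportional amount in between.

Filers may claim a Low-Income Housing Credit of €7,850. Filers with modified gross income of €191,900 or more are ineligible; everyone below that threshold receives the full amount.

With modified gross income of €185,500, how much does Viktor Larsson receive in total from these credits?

€8,099

Tuition Credit: €185,500 is €47,400 into a €64,000 phase-out range, leaving 16,600/64,000 of the credit: €960 × 16,600/64,000 = €249.
Low-Income Housing Credit: €185,500 is below the €191,900 cutoff, so the full €7,850 applies.
Total: €249 + €7,850 = €8,099.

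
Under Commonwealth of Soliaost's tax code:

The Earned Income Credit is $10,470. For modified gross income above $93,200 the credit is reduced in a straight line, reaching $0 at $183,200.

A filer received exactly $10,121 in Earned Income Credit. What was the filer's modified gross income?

$10,121 is 10,121/10,470 of the full $10,470, so 349/10,470 of the $90,000 range has been used: income = $93,200 + $90,000 × 349/10,470 = $96,200.

$96,200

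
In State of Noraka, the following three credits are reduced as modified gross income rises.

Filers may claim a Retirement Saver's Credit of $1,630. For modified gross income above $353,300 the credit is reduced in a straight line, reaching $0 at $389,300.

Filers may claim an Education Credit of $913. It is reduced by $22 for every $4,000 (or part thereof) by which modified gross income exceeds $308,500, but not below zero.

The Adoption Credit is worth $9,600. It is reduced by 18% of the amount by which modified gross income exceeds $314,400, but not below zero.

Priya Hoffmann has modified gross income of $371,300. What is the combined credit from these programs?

Retirement Saver's Credit: $371,300 is $18,000 into a $36,000 phase-out range, leaving 18,000/36,000 of the credit: $1,630 × 18,000/36,000 = $815.
Education Credit: income exceeds $308,500 by $62,800, which is 16 full-or-partial $4,000 increments; reduction = 16 × $22 = $352, leaving $561.
Adoption Credit: 18% of the $56,900 excess over $314,400 is $10,242 ≥ base, so the credit is $0.
Total: $815 + $561 + $0 = $1,376.

$1,376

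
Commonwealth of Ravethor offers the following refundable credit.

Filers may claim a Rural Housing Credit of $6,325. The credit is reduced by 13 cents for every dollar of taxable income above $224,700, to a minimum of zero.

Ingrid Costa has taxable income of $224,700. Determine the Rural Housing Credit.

$6,325

Rural Housing Credit: $224,700 is at or below the $224,700 threshold, so the full $6,325 applies.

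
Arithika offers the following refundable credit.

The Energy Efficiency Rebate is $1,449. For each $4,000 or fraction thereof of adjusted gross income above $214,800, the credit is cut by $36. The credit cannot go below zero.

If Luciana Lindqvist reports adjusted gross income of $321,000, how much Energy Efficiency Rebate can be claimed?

$477

Energy Efficiency Rebate: income exceeds $214,800 by $106,200, which is 27 full-or-partial $4,000 increments; reduction = 27 × $36 = $972, leaving $477.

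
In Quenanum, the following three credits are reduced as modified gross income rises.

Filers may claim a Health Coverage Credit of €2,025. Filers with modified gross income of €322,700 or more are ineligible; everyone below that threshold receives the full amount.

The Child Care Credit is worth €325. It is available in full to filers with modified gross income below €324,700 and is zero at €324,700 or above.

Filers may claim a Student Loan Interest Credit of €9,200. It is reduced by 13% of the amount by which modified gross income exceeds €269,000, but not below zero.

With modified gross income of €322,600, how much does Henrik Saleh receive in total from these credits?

Health Coverage Credit: €322,600 is below the €322,700 cutoff, so the full €2,025 applies.
Child Care Credit: €322,600 is below the €324,700 cutoff, so the full €325 applies.
Student Loan Interest Credit: 13% of the €53,600 excess over €269,000 is €6,968; credit = €9,200 − €6,968 = €2,232.
Total: €2,025 + €325 + €2,232 = €4,582.

€4,582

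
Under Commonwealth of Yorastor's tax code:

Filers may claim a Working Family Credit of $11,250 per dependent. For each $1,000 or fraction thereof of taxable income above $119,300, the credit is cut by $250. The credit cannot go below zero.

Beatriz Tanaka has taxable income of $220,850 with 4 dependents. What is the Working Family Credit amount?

Working Family Credit: base = 4 × $11,250 = $45,000. income exceeds $119,300 by $101,550, which is 102 full-or-partial $1,000 increments; reduction = 102 × $250 = $25,500, leaving $19,500.

$19,500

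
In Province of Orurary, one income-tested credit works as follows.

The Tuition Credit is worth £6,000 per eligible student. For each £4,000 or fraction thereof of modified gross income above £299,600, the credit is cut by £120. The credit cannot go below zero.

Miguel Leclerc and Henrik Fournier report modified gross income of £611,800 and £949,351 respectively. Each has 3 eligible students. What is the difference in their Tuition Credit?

£8,520

Miguel (£611,800): Tuition Credit: base = 3 × £6,000 = £18,000. income exceeds £299,600 by £312,200, which is 79 full-or-partial £4,000 increments; reduction = 79 × £120 = £9,480, leaving £8,520.
Henrik (£949,351): Tuition Credit: base = 3 × £6,000 = £18,000. income exceeds £299,600 by £649,751 → 163 increments × £120 = £19,560 ≥ base, so the credit is £0.
Difference: |£8,520 − £0| = £8,520.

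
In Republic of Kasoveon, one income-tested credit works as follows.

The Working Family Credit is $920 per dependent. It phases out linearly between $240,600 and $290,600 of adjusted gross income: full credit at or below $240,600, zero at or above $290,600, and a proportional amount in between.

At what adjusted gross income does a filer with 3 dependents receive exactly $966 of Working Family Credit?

$273,100

Full credit = 3 × $920 = $2,760.
$966 is 966/2,760 of the full $2,760, so 1,794/2,760 of the $50,000 range has been used: income = $240,600 + $50,000 × 1,794/2,760 = $273,100.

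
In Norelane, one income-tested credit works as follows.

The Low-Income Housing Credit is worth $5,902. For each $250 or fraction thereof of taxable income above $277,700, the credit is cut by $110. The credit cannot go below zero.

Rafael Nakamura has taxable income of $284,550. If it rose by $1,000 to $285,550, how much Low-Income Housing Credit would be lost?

At $284,550 — income exceeds $277,700 by $6,850, which is 28 full-or-partial $250 increments; reduction = 28 × $110 = $3,080, leaving $2,822.
At $285,550 — income exceeds $277,700 by $7,850, which is 32 full-or-partial $250 increments; reduction = 32 × $110 = $3,520, leaving $2,382.
Lost: $2,822 − $2,382 = $440.

$440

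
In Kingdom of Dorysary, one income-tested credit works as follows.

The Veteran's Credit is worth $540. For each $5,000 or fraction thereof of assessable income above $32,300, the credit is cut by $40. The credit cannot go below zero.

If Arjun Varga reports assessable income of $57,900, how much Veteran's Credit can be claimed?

Veteran's Credit: income exceeds $32,300 by $25,600, which is 6 full-or-partial $5,000 increments; reduction = 6 × $40 = $240, leaving $300.

$300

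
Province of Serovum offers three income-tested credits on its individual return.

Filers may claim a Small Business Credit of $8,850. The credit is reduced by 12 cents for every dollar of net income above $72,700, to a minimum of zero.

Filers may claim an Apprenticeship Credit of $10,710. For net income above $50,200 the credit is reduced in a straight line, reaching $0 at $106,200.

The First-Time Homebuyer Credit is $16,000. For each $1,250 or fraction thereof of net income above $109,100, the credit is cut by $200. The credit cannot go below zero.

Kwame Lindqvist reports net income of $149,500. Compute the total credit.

$9,400

Small Business Credit: 12% of the $76,800 excess over $72,700 is $9,216 ≥ base, so the credit is $0.
Apprenticeship Credit: $149,500 is at or above $106,200, so the credit is $0.
First-Time Homebuyer Credit: income exceeds $109,100 by $40,400, which is 33 full-or-partial $1,250 increments; reduction = 33 × $200 = $6,600, leaving $9,400.
Total: $0 + $0 + $9,400 = $9,400.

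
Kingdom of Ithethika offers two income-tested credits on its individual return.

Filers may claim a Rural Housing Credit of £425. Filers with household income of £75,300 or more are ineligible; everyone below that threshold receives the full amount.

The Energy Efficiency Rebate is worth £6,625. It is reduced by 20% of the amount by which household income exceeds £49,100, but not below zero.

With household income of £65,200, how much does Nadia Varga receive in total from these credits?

£3,830

Rural Housing Credit: £65,200 is below the £75,300 cutoff, so the full £425 applies.
Energy Efficiency Rebate: 20% of the £16,100 excess over £49,100 is £3,220; credit = £6,625 − £3,220 = £3,405.
Total: £425 + £3,405 = £3,830.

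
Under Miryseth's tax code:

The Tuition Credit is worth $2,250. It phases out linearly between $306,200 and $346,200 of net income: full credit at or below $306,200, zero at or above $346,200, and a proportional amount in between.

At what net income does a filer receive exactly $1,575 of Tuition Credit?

$1,575 is 1,575/2,250 of the full $2,250, so 675/2,250 of the $40,000 range has been used: income = $306,200 + $40,000 × 675/2,250 = $318,200.

$318,200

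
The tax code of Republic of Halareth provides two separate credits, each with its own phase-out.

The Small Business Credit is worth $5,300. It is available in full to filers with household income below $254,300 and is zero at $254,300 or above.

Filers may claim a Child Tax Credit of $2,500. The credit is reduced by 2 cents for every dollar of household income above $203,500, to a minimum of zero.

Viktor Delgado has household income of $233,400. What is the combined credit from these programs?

$7,202

Small Business Credit: $233,400 is below the $254,300 cutoff, so the full $5,300 applies.
Child Tax Credit: 2% of the $29,900 excess over $203,500 is $598; credit = $2,500 − $598 = $1,902.
Total: $5,300 + $1,902 = $7,202.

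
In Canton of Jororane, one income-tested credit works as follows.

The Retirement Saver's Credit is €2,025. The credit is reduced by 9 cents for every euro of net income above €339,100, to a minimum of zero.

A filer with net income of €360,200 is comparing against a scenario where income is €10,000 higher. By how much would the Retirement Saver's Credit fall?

€126

At €360,200 — 9% of the €21,100 excess over €339,100 is €1,899; credit = €2,025 − €1,899 = €126.
At €370,200 — 9% of the €31,100 excess over €339,100 is €2,799 ≥ base, so the credit is €0.
Lost: €126 − €0 = €126.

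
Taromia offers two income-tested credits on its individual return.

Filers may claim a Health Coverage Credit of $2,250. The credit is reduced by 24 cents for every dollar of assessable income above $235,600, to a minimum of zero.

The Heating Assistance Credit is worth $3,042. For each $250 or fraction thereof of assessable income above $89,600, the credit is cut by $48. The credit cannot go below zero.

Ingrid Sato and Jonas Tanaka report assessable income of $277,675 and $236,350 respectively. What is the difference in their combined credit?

Ingrid ($277,675): Health Coverage Credit: 24% of the $42,075 excess over $235,600 is $10,098 ≥ base, so the credit is $0. Heating Assistance Credit: income exceeds $89,600 by $188,075 → 753 increments × $48 = $36,144 ≥ base, so the credit is $0. total $0 + $0 = $0
Jonas ($236,350): Health Coverage Credit: 24% of the $750 excess over $235,600 is $180; credit = $2,250 − $180 = $2,070. Heating Assistance Credit: income exceeds $89,600 by $146,750 → 587 increments × $48 = $28,176 ≥ base, so the credit is $0. total $2,070 + $0 = $2,070
Difference: |$0 − $2,070| = $2,070.

$2,070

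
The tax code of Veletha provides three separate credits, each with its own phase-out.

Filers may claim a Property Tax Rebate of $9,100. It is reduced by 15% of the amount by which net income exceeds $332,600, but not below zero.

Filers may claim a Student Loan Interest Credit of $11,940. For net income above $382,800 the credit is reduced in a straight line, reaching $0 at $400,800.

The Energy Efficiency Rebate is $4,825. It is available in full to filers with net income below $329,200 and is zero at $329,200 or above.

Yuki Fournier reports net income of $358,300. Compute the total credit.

$17,185

Property Tax Rebate: 15% of the $25,700 excess over $332,600 is $3,855; credit = $9,100 − $3,855 = $5,245.
Student Loan Interest Credit: $358,300 is at or below the $382,800 threshold, so the full $11,940 applies.
Energy Efficiency Rebate: $358,300 meets or exceeds the $329,200 cutoff, so the credit is $0.
Total: $5,245 + $11,940 + $0 = $17,185.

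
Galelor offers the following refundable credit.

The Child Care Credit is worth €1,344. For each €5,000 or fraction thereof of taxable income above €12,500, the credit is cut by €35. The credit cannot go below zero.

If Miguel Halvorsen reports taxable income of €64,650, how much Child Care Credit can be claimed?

€959

Child Care Credit: income exceeds €12,500 by €52,150, which is 11 full-or-partial €5,000 increments; reduction = 11 × €35 = €385, leaving €959.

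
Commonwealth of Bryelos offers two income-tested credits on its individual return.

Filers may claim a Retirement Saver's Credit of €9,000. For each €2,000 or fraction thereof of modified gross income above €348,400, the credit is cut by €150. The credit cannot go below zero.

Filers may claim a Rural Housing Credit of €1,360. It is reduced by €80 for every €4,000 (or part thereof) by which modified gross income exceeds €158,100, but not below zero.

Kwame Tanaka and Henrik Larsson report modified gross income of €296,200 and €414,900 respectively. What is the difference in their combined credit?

Kwame (€296,200): Retirement Saver's Credit: €296,200 is at or below the €348,400 threshold, so the full €9,000 applies. Rural Housing Credit: income exceeds €158,100 by €138,100 → 35 increments × €80 = €2,800 ≥ base, so the credit is €0. total €9,000 + €0 = €9,000
Henrik (€414,900): Retirement Saver's Credit: income exceeds €348,400 by €66,500, which is 34 full-or-partial €2,000 increments; reduction = 34 × €150 = €5,100, leaving €3,900. Rural Housing Credit: income exceeds €158,100 by €256,800 → 65 increments × €80 = €5,200 ≥ base, so the credit is €0. total €3,900 + €0 = €3,900
Difference: |€9,000 − €3,900| = €5,100.

€5,100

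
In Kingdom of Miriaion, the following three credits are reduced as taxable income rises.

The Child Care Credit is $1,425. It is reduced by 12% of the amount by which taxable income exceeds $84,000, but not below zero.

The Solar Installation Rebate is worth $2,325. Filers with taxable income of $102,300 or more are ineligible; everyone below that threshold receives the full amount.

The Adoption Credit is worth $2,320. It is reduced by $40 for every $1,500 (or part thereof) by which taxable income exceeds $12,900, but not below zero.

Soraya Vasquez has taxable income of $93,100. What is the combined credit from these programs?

$2,818

Child Care Credit: 12% of the $9,100 excess over $84,000 is $1,092; credit = $1,425 − $1,092 = $333.
Solar Installation Rebate: $93,100 is below the $102,300 cutoff, so the full $2,325 applies.
Adoption Credit: income exceeds $12,900 by $80,200, which is 54 full-or-partial $1,500 increments; reduction = 54 × $40 = $2,160, leaving $160.
Total: $333 + $2,325 + $160 = $2,818.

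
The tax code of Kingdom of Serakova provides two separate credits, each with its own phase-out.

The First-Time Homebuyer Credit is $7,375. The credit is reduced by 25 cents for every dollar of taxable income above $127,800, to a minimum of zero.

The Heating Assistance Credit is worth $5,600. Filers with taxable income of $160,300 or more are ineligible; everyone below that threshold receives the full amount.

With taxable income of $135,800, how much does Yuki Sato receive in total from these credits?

First-Time Homebuyer Credit: 25% of the $8,000 excess over $127,800 is $2,000; credit = $7,375 − $2,000 = $5,375.
Heating Assistance Credit: $135,800 is below the $160,300 cutoff, so the full $5,600 applies.
Total: $5,375 + $5,600 = $10,975.

$10,975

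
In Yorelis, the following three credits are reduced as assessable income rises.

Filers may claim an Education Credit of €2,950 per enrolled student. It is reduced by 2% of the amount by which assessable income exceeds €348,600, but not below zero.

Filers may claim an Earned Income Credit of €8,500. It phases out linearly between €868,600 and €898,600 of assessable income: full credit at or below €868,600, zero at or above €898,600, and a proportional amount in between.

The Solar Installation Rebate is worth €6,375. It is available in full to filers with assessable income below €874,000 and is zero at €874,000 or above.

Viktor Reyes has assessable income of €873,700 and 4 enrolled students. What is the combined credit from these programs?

€14,728

Education Credit: base = 4 × €2,950 = €11,800. 2% of the €525,100 excess over €348,600 is €10,502; credit = €11,800 − €10,502 = €1,298.
Earned Income Credit: €873,700 is €5,100 into a €30,000 phase-out range, leaving 24,900/30,000 of the credit: €8,500 × 24,900/30,000 = €7,055.
Solar Installation Rebate: €873,700 is below the €874,000 cutoff, so the full €6,375 applies.
Total: €1,298 + €7,055 + €6,375 = €14,728.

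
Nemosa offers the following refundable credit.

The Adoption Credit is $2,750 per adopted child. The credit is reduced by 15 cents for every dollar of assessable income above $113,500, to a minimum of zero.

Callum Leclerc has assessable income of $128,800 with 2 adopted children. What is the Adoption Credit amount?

Adoption Credit: base = 2 × $2,750 = $5,500. 15% of the $15,300 excess over $113,500 is $2,295; credit = $5,500 − $2,295 = $3,205.

$3,205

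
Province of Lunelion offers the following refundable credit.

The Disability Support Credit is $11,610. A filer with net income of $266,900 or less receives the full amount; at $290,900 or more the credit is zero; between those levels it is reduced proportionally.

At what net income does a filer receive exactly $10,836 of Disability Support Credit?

$268,500

$10,836 is 10,836/11,610 of the full $11,610, so 774/11,610 of the $24,000 range has been used: income = $266,900 + $24,000 × 774/11,610 = $268,500.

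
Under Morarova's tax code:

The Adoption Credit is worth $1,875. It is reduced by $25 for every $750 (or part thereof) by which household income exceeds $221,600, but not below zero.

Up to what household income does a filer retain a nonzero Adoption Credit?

After 74 increments the reduction is 74 × $25 = $1,850, leaving $25; one more increment wipes it out. Increment 74 ends at excess 74 × $750 = $55,500, so the highest qualifying income is $221,600 + $55,500 = $277,100.

$277,100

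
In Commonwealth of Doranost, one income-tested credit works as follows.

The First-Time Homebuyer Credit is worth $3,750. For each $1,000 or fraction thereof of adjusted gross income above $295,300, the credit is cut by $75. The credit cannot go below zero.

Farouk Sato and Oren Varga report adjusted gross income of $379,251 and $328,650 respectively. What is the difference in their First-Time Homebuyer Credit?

$1,200

Farouk ($379,251): First-Time Homebuyer Credit: income exceeds $295,300 by $83,951 → 84 increments × $75 = $6,300 ≥ base, so the credit is $0.
Oren ($328,650): First-Time Homebuyer Credit: income exceeds $295,300 by $33,350, which is 34 full-or-partial $1,000 increments; reduction = 34 × $75 = $2,550, leaving $1,200.
Difference: |$0 − $1,200| = $1,200.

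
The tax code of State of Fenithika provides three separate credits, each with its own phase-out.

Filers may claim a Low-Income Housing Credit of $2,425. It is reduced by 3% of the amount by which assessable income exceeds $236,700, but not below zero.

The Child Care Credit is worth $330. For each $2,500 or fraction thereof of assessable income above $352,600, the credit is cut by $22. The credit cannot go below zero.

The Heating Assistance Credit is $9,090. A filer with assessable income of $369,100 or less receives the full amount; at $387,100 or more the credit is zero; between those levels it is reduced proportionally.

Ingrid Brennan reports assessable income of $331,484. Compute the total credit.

Low-Income Housing Credit: 3% of the $94,784 excess over $236,700 is $2,843.52 ≥ base, so the credit is $0.
Child Care Credit: $331,484 is at or below the $352,600 threshold, so the full $330 applies.
Heating Assistance Credit: $331,484 is at or below the $369,100 threshold, so the full $9,090 applies.
Total: $0 + $330 + $9,090 = $9,420.

$9,420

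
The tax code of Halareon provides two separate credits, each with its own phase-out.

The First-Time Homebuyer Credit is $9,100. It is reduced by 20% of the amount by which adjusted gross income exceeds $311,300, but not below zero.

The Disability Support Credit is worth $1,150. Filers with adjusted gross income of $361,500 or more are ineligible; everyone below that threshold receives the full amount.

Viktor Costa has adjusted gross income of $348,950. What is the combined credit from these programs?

$2,720

First-Time Homebuyer Credit: 20% of the $37,650 excess over $311,300 is $7,530; credit = $9,100 − $7,530 = $1,570.
Disability Support Credit: $348,950 is below the $361,500 cutoff, so the full $1,150 applies.
Total: $1,570 + $1,150 = $2,720.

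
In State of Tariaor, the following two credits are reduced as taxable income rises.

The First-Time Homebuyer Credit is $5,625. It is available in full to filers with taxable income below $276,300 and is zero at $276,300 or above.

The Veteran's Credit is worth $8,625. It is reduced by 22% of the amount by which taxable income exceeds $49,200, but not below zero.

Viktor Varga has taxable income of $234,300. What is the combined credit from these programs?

First-Time Homebuyer Credit: $234,300 is below the $276,300 cutoff, so the full $5,625 applies.
Veteran's Credit: 22% of the $185,100 excess over $49,200 is $40,722 ≥ base, so the credit is $0.
Total: $5,625 + $0 = $5,625.

$5,625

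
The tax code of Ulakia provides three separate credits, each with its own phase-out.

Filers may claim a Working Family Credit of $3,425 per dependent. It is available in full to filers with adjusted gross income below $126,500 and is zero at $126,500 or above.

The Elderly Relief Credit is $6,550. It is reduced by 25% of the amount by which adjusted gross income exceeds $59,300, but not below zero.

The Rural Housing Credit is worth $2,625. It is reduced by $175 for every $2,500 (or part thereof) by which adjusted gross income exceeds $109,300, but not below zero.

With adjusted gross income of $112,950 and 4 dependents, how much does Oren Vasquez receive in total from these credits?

Working Family Credit: base = 4 × $3,425 = $13,700. $112,950 is below the $126,500 cutoff, so the full $13,700 applies.
Elderly Relief Credit: 25% of the $53,650 excess over $59,300 is $13,412.50 ≥ base, so the credit is $0.
Rural Housing Credit: income exceeds $109,300 by $3,650, which is 2 full-or-partial $2,500 increments; reduction = 2 × $175 = $350, leaving $2,275.
Total: $13,700 + $0 + $2,275 = $15,975.

$15,975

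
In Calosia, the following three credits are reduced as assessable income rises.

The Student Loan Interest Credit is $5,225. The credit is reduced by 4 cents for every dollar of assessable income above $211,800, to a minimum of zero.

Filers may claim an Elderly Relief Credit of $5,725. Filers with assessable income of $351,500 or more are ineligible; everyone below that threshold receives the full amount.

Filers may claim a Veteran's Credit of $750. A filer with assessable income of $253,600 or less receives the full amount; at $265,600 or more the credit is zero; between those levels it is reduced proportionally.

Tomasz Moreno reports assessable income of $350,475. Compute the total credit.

Student Loan Interest Credit: 4% of the $138,675 excess over $211,800 is $5,547 ≥ base, so the credit is $0.
Elderly Relief Credit: $350,475 is below the $351,500 cutoff, so the full $5,725 applies.
Veteran's Credit: $350,475 is at or above $265,600, so the credit is $0.
Total: $0 + $5,725 + $0 = $5,725.

$5,725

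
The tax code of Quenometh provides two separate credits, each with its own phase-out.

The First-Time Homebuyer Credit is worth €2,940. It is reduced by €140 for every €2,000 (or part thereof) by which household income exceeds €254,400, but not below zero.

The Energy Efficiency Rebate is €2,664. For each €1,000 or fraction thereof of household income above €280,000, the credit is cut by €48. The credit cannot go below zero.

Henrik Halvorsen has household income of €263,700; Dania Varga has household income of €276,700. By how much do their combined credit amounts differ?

Henrik (€263,700): First-Time Homebuyer Credit: income exceeds €254,400 by €9,300, which is 5 full-or-partial €2,000 increments; reduction = 5 × €140 = €700, leaving €2,240. Energy Efficiency Rebate: €263,700 is at or below the €280,000 threshold, so the full €2,664 applies. total €2,240 + €2,664 = €4,904
Dania (€276,700): First-Time Homebuyer Credit: income exceeds €254,400 by €22,300, which is 12 full-or-partial €2,000 increments; reduction = 12 × €140 = €1,680, leaving €1,260. Energy Efficiency Rebate: €276,700 is at or below the €280,000 threshold, so the full €2,664 applies. total €1,260 + €2,664 = €3,924
Difference: |€4,904 − €3,924| = €980.

€980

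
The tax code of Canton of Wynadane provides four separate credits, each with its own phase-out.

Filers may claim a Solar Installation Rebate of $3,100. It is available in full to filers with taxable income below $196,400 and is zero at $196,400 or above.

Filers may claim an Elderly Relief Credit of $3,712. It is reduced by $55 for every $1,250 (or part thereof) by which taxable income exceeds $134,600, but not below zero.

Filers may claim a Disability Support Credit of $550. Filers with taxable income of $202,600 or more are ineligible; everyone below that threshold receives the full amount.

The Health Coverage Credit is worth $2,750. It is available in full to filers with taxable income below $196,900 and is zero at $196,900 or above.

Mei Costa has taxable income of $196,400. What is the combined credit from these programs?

$4,262

Solar Installation Rebate: $196,400 meets or exceeds the $196,400 cutoff, so the credit is $0.
Elderly Relief Credit: income exceeds $134,600 by $61,800, which is 50 full-or-partial $1,250 increments; reduction = 50 × $55 = $2,750, leaving $962.
Disability Support Credit: $196,400 is below the $202,600 cutoff, so the full $550 applies.
Health Coverage Credit: $196,400 is below the $196,900 cutoff, so the full $2,750 applies.
Total: $0 + $962 + $550 + $2,750 = $4,262.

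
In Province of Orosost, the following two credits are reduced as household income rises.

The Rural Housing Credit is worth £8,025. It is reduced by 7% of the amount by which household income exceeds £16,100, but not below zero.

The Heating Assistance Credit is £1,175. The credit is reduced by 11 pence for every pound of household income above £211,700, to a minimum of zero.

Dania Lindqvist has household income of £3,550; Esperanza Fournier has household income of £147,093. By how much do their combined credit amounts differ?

£8,025

Dania (£3,550): Rural Housing Credit: £3,550 is at or below the £16,100 threshold, so the full £8,025 applies. Heating Assistance Credit: £3,550 is at or below the £211,700 threshold, so the full £1,175 applies. total £8,025 + £1,175 = £9,200
Esperanza (£147,093): Rural Housing Credit: 7% of the £130,993 excess over £16,100 is £9,169.51 ≥ base, so the credit is £0. Heating Assistance Credit: £147,093 is at or below the £211,700 threshold, so the full £1,175 applies. total £0 + £1,175 = £1,175
Difference: |£9,200 − £1,175| = £8,025.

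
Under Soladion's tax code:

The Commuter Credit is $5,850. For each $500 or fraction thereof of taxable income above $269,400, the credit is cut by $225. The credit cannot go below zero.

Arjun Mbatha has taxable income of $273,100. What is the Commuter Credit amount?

$4,050

Commuter Credit: income exceeds $269,400 by $3,700, which is 8 full-or-partial $500 increments; reduction = 8 × $225 = $1,800, leaving $4,050.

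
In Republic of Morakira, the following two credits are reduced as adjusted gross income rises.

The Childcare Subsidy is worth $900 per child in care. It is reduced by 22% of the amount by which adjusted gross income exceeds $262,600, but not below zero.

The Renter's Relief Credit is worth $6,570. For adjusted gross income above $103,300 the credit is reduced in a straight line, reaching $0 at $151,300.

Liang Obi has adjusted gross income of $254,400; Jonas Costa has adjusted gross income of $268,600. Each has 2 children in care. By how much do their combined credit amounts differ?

Liang ($254,400): Childcare Subsidy: base = 2 × $900 = $1,800. $254,400 is at or below the $262,600 threshold, so the full $1,800 applies. Renter's Relief Credit: $254,400 is at or above $151,300, so the credit is $0. total $1,800 + $0 = $1,800
Jonas ($268,600): Childcare Subsidy: base = 2 × $900 = $1,800. 22% of the $6,000 excess over $262,600 is $1,320; credit = $1,800 − $1,320 = $480. Renter's Relief Credit: $268,600 is at or above $151,300, so the credit is $0. total $480 + $0 = $480
Difference: |$1,800 − $480| = $1,320.

$1,320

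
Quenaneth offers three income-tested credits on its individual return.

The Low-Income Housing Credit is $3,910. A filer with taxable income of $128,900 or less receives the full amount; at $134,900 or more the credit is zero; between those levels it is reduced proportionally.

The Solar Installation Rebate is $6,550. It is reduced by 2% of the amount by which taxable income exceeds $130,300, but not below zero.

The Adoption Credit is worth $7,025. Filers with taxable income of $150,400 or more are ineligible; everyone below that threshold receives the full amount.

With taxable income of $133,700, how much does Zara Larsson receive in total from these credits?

$14,289

Low-Income Housing Credit: $133,700 is $4,800 into a $6,000 phase-out range, leaving 1,200/6,000 of the credit: $3,910 × 1,200/6,000 = $782.
Solar Installation Rebate: 2% of the $3,400 excess over $130,300 is $68; credit = $6,550 − $68 = $6,482.
Adoption Credit: $133,700 is below the $150,400 cutoff, so the full $7,025 applies.
Total: $782 + $6,482 + $7,025 = $14,289.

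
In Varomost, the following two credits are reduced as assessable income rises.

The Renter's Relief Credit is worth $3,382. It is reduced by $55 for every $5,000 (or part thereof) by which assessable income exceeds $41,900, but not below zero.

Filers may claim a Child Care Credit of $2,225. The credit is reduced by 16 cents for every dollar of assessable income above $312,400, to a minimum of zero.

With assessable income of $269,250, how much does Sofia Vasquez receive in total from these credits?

Renter's Relief Credit: income exceeds $41,900 by $227,350, which is 46 full-or-partial $5,000 increments; reduction = 46 × $55 = $2,530, leaving $852.
Child Care Credit: $269,250 is at or below the $312,400 threshold, so the full $2,225 applies.
Total: $852 + $2,225 = $3,077.

$3,077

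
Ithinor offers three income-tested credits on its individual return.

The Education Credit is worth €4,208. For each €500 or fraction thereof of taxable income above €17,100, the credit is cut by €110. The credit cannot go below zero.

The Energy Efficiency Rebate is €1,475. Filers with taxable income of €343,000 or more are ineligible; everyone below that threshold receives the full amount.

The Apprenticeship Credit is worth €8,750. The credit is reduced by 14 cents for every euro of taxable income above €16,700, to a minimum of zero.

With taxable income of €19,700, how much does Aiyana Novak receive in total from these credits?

€13,353

Education Credit: income exceeds €17,100 by €2,600, which is 6 full-or-partial €500 increments; reduction = 6 × €110 = €660, leaving €3,548.
Energy Efficiency Rebate: €19,700 is below the €343,000 cutoff, so the full €1,475 applies.
Apprenticeship Credit: 14% of the €3,000 excess over €16,700 is €420; credit = €8,750 − €420 = €8,330.
Total: €3,548 + €1,475 + €8,330 = €13,353.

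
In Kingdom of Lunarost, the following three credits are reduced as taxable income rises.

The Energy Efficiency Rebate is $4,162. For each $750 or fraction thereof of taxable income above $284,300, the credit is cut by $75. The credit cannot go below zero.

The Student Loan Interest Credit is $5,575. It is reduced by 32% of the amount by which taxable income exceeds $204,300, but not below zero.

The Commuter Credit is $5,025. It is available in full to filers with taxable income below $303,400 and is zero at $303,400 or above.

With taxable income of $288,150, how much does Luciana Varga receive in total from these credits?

Energy Efficiency Rebate: income exceeds $284,300 by $3,850, which is 6 full-or-partial $750 increments; reduction = 6 × $75 = $450, leaving $3,712.
Student Loan Interest Credit: 32% of the $83,850 excess over $204,300 is $26,832 ≥ base, so the credit is $0.
Commuter Credit: $288,150 is below the $303,400 cutoff, so the full $5,025 applies.
Total: $3,712 + $0 + $5,025 = $8,737.

$8,737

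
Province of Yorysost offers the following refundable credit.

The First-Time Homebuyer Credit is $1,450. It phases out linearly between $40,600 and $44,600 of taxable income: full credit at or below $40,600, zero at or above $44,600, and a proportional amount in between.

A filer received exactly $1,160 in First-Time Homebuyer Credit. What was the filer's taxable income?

$41,400

$1,160 is 1,160/1,450 of the full $1,450, so 290/1,450 of the $4,000 range has been used: income = $40,600 + $4,000 × 290/1,450 = $41,400.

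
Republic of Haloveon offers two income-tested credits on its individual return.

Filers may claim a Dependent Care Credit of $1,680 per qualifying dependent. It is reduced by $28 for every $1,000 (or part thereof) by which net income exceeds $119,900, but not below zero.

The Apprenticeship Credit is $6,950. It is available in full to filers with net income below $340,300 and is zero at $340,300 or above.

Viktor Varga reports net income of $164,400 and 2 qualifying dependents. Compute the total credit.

Dependent Care Credit: base = 2 × $1,680 = $3,360. income exceeds $119,900 by $44,500, which is 45 full-or-partial $1,000 increments; reduction = 45 × $28 = $1,260, leaving $2,100.
Apprenticeship Credit: $164,400 is below the $340,300 cutoff, so the full $6,950 applies.
Total: $2,100 + $6,950 = $9,050.

$9,050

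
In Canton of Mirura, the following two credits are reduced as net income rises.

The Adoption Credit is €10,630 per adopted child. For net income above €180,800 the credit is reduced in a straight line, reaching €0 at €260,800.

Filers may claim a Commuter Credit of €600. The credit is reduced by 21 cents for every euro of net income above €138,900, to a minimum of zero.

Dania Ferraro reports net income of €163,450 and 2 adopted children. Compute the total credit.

Adoption Credit: base = 2 × €10,630 = €21,260. €163,450 is at or below the €180,800 threshold, so the full €21,260 applies.
Commuter Credit: 21% of the €24,550 excess over €138,900 is €5,155.50 ≥ base, so the credit is €0.
Total: €21,260 + €0 = €21,260.

€21,260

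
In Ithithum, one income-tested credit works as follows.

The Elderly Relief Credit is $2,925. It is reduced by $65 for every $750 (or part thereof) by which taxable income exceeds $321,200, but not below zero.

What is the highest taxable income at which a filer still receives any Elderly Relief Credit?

After 44 increments the reduction is 44 × $65 = $2,860, leaving $65; one more increment wipes it out. Increment 44 ends at excess 44 × $750 = $33,000, so the highest qualifying income is $321,200 + $33,000 = $354,200.

$354,200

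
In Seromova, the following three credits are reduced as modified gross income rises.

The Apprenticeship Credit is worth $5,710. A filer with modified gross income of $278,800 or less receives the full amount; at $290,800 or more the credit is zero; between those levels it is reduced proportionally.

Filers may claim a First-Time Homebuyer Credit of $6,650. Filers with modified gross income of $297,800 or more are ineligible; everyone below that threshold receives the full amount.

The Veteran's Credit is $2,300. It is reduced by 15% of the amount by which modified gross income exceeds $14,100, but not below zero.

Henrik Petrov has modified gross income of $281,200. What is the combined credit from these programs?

Apprenticeship Credit: $281,200 is $2,400 into a $12,000 phase-out range, leaving 9,600/12,000 of the credit: $5,710 × 9,600/12,000 = $4,568.
First-Time Homebuyer Credit: $281,200 is below the $297,800 cutoff, so the full $6,650 applies.
Veteran's Credit: 15% of the $267,100 excess over $14,100 is $40,065 ≥ base, so the credit is $0.
Total: $4,568 + $6,650 + $0 = $11,218.

$11,218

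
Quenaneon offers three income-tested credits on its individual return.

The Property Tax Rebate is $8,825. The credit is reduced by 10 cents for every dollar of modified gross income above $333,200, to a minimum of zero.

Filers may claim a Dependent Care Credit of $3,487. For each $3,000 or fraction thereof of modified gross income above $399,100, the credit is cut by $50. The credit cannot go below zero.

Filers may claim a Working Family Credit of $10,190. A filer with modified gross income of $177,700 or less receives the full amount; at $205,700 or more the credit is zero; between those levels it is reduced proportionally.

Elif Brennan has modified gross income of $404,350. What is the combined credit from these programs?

Property Tax Rebate: 10% of the $71,150 excess over $333,200 is $7,115; credit = $8,825 − $7,115 = $1,710.
Dependent Care Credit: income exceeds $399,100 by $5,250, which is 2 full-or-partial $3,000 increments; reduction = 2 × $50 = $100, leaving $3,387.
Working Family Credit: $404,350 is at or above $205,700, so the credit is $0.
Total: $1,710 + $3,387 + $0 = $5,097.

$5,097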